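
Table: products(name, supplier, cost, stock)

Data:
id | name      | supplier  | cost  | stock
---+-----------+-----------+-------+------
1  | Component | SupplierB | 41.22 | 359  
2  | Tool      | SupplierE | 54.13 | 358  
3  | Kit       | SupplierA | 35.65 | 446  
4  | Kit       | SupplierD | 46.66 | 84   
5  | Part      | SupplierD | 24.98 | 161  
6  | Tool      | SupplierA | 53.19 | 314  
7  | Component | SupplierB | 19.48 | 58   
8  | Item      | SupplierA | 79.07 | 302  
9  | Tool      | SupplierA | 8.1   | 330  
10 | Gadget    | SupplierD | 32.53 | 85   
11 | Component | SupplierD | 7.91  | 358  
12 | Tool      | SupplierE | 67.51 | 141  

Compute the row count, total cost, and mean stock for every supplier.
SELECT supplier,
       COUNT(*) as cnt,
       SUM(cost) as total_cost,
       AVG(stock) as avg_stock
FROM products
GROUP BY supplier

Result:
  SupplierA: 4 records, 176.01 total cost, 348.00 avg stock
  SupplierB: 2 records, 60.70 total cost, 208.50 avg stock
  SupplierD: 4 records, 112.08 total cost, 172.00 avg stock
  SupplierE: 2 records, 121.64 total cost, 249.50 avg stock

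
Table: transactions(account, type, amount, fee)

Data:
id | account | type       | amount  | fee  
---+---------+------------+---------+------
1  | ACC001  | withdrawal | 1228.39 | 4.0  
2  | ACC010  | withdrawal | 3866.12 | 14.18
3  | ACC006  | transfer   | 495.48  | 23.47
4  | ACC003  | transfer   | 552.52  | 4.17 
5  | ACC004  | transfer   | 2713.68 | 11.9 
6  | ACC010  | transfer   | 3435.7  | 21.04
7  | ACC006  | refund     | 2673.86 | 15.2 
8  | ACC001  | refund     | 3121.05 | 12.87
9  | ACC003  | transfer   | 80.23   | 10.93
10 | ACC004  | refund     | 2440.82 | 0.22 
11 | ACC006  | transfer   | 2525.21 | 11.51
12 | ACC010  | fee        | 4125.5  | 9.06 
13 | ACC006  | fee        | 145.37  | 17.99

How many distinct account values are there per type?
SELECT type, COUNT(DISTINCT account)
FROM transactions
GROUP BY type

Result:
  fee: 2 distinct
  refund: 3 distinct
  transfer: 4 distinct
  withdrawal: 2 distinct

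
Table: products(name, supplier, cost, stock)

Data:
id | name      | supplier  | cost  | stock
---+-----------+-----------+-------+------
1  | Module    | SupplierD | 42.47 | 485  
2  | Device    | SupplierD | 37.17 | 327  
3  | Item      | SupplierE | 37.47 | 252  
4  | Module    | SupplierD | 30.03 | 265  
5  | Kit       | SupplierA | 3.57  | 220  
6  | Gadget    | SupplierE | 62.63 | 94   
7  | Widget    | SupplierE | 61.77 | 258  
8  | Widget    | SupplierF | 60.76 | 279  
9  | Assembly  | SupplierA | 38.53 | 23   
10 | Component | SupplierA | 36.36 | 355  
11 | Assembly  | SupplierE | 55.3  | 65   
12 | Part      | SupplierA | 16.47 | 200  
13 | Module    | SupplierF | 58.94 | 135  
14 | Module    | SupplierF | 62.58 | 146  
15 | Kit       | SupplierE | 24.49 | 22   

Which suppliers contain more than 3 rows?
SELECT supplier, COUNT(*) as cnt
FROM products
GROUP BY supplier
HAVING COUNT(*) > 3

Result:
  SupplierA: 4
  SupplierE: 5

Note: HAVING filters groups after aggregation, WHERE filters rows before.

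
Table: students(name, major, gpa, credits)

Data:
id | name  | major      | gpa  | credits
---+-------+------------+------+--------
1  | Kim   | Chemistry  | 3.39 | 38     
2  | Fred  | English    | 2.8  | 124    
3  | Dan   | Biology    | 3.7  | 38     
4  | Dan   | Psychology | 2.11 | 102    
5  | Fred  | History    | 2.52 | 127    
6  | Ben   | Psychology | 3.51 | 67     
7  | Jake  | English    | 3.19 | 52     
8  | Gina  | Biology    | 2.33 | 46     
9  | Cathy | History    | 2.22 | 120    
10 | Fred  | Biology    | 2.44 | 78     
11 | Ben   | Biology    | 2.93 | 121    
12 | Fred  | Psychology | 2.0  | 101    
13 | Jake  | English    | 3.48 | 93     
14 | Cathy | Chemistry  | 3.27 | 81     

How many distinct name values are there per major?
SELECT major, COUNT(DISTINCT name)
FROM students
GROUP BY major

Result:
  Biology: 4 distinct
  Chemistry: 2 distinct
  English: 2 distinct
  History: 2 distinct
  Psychology: 3 distinct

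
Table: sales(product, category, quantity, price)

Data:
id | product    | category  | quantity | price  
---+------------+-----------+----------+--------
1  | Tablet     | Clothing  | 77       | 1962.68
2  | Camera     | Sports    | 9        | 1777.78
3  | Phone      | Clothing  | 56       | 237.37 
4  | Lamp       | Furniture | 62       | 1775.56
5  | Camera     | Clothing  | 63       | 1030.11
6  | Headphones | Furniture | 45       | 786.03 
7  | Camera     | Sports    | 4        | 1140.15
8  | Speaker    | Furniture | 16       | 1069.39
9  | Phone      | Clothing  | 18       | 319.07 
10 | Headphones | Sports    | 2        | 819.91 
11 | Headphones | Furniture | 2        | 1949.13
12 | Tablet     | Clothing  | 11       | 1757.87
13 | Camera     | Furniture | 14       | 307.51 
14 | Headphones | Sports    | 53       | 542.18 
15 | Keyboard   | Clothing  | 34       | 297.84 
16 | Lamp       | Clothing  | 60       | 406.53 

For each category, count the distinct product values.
SELECT category, COUNT(DISTINCT product)
FROM sales
GROUP BY category

Result:
  Clothing: 5 distinct
  Furniture: 4 distinct
  Sports: 2 distinct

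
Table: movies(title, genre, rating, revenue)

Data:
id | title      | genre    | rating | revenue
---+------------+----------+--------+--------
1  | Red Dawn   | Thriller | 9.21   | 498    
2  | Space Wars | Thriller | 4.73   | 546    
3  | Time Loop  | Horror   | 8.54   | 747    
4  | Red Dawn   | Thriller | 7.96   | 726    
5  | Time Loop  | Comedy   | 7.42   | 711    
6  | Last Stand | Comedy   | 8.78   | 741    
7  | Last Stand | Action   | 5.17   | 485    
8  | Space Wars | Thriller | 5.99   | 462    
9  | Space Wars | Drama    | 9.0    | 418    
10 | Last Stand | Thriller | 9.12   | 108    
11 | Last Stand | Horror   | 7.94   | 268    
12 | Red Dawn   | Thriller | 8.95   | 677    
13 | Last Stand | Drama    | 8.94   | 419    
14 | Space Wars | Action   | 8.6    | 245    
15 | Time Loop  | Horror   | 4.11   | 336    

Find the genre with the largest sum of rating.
SELECT genre, SUM(rating) as val
FROM movies
GROUP BY genre
ORDER BY val DESC
LIMIT 1

Result: Thriller with sum(rating) = 45.96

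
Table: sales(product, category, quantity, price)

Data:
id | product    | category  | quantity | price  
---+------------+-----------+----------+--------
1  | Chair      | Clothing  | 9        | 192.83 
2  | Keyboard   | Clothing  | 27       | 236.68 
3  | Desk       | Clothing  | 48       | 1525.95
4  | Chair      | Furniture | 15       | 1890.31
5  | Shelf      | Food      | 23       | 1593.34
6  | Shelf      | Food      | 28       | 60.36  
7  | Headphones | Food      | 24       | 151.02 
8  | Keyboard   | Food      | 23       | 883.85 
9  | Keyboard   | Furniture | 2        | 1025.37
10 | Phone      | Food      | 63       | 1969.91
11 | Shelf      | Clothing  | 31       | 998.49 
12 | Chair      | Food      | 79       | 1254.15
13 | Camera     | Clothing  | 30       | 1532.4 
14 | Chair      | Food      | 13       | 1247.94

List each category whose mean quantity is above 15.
SELECT category, AVG(quantity)
FROM sales
GROUP BY category
HAVING AVG(quantity) > 15

Result:
  Clothing: avg=29.00
  Food: avg=36.14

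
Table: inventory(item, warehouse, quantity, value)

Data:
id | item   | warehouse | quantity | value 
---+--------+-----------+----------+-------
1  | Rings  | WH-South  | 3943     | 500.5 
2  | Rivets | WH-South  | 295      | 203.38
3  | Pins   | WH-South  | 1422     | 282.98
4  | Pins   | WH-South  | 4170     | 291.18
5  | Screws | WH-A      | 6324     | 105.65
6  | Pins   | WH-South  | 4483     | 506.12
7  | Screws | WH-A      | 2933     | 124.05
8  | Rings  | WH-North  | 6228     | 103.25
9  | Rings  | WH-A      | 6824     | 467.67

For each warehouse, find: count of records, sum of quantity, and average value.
SELECT warehouse,
       COUNT(*) as cnt,
       SUM(quantity) as total_quantity,
       AVG(value) as avg_value
FROM inventory
GROUP BY warehouse

Result:
  WH-A: 3 records, 16081 total quantity, 232.46 avg value
  WH-North: 1 records, 6228 total quantity, 103.25 avg value
  WH-South: 5 records, 14313 total quantity, 356.83 avg value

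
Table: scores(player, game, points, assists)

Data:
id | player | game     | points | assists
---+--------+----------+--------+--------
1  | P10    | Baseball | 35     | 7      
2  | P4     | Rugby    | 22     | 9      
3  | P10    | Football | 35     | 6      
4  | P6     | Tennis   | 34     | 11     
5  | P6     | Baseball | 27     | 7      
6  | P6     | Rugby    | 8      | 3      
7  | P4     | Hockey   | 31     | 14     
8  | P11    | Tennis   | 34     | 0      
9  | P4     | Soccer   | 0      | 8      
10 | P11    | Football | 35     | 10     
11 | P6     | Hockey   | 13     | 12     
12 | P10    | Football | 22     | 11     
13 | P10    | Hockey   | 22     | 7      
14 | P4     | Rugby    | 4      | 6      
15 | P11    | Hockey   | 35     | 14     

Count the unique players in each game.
SELECT game, COUNT(DISTINCT player)
FROM scores
GROUP BY game

Result:
  Baseball: 2 distinct
  Football: 2 distinct
  Hockey: 4 distinct
  Rugby: 2 distinct
  Soccer: 1 distinct
  Tennis: 2 distinct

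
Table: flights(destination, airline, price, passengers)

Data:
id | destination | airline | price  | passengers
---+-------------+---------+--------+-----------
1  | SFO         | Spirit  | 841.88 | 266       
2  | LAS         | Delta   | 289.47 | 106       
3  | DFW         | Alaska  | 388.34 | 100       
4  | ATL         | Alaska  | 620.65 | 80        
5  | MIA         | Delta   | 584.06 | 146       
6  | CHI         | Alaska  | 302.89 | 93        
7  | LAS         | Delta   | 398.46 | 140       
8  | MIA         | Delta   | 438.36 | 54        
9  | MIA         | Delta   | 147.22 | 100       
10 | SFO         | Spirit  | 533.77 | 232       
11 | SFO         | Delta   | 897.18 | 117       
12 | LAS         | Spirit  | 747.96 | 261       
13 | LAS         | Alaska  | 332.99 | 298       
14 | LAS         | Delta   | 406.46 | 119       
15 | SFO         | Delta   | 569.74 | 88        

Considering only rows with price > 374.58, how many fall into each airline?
SELECT airline, COUNT(*)
FROM flights
WHERE price > 374.58
GROUP BY airline

Note: WHERE filters rows before grouping.

Result:
  Alaska: 2
  Delta: 6
  Spirit: 3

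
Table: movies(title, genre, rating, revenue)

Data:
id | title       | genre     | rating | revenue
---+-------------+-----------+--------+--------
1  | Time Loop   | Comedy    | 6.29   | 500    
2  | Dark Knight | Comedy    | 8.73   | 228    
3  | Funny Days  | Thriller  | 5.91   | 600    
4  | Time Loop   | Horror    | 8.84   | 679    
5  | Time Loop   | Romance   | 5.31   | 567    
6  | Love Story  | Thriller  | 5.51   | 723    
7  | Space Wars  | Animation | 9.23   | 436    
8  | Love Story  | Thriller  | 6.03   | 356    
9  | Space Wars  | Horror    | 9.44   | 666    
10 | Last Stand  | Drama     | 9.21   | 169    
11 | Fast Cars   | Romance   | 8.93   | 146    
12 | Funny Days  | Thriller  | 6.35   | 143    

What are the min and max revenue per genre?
SELECT genre, MIN(revenue), MAX(revenue)
FROM movies
GROUP BY genre

Result:
  Animation: min=436, max=436
  Comedy: min=228, max=500
  Drama: min=169, max=169
  Horror: min=666, max=679
  Romance: min=146, max=567
  Thriller: min=143, max=723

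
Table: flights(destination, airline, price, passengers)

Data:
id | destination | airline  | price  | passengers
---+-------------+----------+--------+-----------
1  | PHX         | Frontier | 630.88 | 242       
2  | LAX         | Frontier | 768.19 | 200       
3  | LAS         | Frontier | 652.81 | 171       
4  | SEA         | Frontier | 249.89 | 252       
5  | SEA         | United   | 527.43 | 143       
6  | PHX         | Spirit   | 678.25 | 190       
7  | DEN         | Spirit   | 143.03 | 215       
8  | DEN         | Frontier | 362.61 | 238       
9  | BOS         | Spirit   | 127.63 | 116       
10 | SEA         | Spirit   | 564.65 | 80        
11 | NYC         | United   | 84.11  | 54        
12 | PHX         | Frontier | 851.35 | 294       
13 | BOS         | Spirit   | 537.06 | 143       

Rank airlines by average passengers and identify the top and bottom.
SELECT airline, AVG(passengers)
FROM flights
GROUP BY airline
ORDER BY AVG(passengers)

All groups:
  United: 98.50
  Spirit: 148.80
  Frontier: 232.83

Highest: Frontier (232.83)
Lowest: United (98.50)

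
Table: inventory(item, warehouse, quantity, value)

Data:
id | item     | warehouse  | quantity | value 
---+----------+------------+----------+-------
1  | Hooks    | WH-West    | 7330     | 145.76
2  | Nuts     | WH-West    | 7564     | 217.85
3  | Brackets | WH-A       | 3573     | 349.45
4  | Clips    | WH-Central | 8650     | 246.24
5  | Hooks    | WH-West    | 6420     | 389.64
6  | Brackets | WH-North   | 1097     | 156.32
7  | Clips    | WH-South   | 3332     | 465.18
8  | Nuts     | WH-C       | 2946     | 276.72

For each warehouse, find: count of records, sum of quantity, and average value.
SELECT warehouse,
       COUNT(*) as cnt,
       SUM(quantity) as total_quantity,
       AVG(value) as avg_value
FROM inventory
GROUP BY warehouse

Result:
  WH-A: 1 records, 3573 total quantity, 349.45 avg value
  WH-C: 1 records, 2946 total quantity, 276.72 avg value
  WH-Central: 1 records, 8650 total quantity, 246.24 avg value
  WH-North: 1 records, 1097 total quantity, 156.32 avg value
  WH-South: 1 records, 3332 total quantity, 465.18 avg value
  WH-West: 3 records, 21314 total quantity, 251.08 avg value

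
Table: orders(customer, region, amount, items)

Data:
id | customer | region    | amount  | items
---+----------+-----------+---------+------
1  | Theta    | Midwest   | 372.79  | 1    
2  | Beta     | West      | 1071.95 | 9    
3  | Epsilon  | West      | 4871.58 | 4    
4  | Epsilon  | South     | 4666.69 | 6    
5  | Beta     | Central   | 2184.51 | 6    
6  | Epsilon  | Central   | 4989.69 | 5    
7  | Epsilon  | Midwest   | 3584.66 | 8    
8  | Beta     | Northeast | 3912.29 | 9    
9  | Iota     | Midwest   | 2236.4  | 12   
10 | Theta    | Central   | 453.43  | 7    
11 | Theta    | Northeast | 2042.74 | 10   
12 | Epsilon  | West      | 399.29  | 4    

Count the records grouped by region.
SELECT region, COUNT(*) as count
FROM orders
GROUP BY region

Result:
  Central: 3
  Midwest: 3
  Northeast: 2
  South: 1
  West: 3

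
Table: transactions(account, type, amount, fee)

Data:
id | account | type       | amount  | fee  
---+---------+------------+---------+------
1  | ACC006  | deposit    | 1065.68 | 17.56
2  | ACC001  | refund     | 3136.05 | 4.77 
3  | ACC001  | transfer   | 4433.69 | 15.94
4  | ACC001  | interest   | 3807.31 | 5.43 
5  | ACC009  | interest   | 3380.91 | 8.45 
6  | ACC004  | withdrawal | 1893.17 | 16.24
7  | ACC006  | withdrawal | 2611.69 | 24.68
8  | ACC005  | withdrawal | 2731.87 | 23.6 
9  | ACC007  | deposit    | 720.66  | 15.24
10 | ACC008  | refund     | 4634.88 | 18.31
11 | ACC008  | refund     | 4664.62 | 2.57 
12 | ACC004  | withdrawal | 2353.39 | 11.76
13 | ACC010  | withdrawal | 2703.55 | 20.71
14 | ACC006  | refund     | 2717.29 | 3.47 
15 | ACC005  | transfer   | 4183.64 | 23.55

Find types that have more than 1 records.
SELECT type, COUNT(*) as cnt
FROM transactions
GROUP BY type
HAVING COUNT(*) > 1

Result:
  deposit: 2
  interest: 2
  refund: 4
  transfer: 2
  withdrawal: 5

Note: HAVING filters groups after aggregation, WHERE filters rows before.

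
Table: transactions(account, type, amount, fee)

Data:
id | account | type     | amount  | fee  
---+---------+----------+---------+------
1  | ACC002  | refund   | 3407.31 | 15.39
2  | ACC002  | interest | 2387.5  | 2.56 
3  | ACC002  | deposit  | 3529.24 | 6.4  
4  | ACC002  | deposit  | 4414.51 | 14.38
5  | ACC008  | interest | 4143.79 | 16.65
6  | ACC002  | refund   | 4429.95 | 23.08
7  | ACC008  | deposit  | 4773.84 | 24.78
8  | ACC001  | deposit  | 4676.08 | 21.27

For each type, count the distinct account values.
SELECT type, COUNT(DISTINCT account)
FROM transactions
GROUP BY type

Result:
  deposit: 3 distinct
  interest: 2 distinct
  refund: 1 distinct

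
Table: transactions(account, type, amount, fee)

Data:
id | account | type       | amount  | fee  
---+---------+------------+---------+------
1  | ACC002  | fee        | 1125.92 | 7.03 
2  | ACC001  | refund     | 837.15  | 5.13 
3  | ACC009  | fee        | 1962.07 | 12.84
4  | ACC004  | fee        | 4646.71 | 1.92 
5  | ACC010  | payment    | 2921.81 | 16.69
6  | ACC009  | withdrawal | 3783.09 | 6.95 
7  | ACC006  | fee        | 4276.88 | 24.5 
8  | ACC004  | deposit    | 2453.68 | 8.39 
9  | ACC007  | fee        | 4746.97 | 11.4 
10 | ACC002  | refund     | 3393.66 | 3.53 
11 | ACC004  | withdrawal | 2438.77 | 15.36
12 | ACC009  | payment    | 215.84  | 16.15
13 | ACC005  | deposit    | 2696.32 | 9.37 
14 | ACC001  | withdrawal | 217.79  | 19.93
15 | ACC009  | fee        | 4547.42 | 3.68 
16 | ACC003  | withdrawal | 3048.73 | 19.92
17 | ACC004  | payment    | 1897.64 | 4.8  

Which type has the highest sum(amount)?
SELECT type, SUM(amount) as val
FROM transactions
GROUP BY type
ORDER BY val DESC
LIMIT 1

Result: fee with sum(amount) = 21305.97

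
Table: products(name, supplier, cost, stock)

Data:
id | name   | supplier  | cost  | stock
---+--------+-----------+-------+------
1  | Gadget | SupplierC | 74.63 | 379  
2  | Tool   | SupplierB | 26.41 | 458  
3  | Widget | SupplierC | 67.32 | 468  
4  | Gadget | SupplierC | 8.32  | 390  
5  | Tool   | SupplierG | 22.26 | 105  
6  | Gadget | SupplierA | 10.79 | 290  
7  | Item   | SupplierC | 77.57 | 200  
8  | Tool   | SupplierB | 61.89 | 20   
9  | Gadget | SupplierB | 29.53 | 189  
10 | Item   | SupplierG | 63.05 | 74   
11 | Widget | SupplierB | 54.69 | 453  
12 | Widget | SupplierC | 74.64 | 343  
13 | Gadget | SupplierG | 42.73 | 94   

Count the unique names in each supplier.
SELECT supplier, COUNT(DISTINCT name)
FROM products
GROUP BY supplier

Result:
  SupplierA: 1 distinct
  SupplierB: 3 distinct
  SupplierC: 3 distinct
  SupplierG: 3 distinct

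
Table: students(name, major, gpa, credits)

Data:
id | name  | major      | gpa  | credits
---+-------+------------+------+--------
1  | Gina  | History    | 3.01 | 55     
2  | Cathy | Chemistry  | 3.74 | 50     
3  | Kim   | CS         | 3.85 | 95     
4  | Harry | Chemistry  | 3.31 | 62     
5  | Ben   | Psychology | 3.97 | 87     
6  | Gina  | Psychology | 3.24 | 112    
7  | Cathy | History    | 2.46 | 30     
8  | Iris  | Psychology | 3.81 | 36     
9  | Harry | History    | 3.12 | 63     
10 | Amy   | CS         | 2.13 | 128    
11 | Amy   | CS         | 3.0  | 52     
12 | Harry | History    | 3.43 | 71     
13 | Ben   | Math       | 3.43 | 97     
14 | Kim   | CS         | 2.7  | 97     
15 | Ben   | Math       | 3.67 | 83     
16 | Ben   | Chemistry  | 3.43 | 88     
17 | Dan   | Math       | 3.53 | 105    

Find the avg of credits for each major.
SELECT major, AVG(credits) as result
FROM students
GROUP BY major

Result:
  CS: 93.00
  Chemistry: 66.67
  History: 54.75
  Math: 95.00
  Psychology: 78.33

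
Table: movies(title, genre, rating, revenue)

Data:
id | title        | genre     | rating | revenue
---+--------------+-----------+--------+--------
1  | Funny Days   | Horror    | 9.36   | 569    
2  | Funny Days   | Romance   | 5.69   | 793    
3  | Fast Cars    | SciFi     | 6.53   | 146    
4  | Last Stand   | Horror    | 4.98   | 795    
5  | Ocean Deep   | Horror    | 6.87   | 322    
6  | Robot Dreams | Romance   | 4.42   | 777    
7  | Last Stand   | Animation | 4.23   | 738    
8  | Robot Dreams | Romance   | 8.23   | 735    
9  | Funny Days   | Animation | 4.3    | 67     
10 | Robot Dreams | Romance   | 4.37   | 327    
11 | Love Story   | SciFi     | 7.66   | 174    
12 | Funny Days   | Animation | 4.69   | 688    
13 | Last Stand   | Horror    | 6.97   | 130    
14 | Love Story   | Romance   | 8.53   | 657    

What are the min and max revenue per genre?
SELECT genre, MIN(revenue), MAX(revenue)
FROM movies
GROUP BY genre

Result:
  Animation: min=67, max=738
  Horror: min=130, max=795
  Romance: min=327, max=793
  SciFi: min=146, max=174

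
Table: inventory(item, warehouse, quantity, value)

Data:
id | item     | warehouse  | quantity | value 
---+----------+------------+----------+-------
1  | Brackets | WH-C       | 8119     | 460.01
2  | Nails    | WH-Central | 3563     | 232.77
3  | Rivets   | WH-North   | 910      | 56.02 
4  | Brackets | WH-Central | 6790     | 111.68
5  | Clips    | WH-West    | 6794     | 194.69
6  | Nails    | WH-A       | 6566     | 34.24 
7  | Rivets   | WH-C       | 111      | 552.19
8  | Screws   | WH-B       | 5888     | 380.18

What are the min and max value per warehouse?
SELECT warehouse, MIN(value), MAX(value)
FROM inventory
GROUP BY warehouse

Result:
  WH-A: min=34.24, max=34.24
  WH-B: min=380.18, max=380.18
  WH-C: min=460.01, max=552.19
  WH-Central: min=111.68, max=232.77
  WH-North: min=56.02, max=56.02
  WH-West: min=194.69, max=194.69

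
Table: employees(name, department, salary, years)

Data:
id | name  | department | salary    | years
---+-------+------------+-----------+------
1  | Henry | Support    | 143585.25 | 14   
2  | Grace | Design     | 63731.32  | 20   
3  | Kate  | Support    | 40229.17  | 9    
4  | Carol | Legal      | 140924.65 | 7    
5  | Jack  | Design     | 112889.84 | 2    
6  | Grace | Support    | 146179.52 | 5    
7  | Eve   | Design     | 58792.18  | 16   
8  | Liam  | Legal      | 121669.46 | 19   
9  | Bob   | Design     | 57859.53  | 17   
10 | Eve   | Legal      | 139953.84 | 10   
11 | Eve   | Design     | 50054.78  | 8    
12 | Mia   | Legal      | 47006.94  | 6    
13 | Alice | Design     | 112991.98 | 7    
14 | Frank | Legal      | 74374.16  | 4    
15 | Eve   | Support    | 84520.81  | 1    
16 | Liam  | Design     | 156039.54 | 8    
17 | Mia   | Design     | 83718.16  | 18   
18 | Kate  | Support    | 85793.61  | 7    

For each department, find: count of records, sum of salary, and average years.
SELECT department,
       COUNT(*) as cnt,
       SUM(salary) as total_salary,
       AVG(years) as avg_years
FROM employees
GROUP BY department

Result:
  Design: 8 records, 696077.33 total salary, 12.00 avg years
  Legal: 5 records, 523929.05 total salary, 9.20 avg years
  Support: 5 records, 500308.36 total salary, 7.20 avg years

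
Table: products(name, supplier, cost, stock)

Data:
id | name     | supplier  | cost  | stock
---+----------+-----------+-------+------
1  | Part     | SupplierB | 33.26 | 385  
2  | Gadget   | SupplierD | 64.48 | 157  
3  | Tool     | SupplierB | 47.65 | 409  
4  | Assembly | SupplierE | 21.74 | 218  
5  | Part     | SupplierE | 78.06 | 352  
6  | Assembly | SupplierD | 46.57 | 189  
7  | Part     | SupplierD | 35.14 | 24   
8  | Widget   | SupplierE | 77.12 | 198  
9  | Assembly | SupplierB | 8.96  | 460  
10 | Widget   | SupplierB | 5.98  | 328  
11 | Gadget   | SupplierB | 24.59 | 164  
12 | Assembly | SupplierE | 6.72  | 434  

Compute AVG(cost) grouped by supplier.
SELECT supplier, AVG(cost) as result
FROM products
GROUP BY supplier

Result:
  SupplierB: 24.09
  SupplierD: 48.73
  SupplierE: 45.91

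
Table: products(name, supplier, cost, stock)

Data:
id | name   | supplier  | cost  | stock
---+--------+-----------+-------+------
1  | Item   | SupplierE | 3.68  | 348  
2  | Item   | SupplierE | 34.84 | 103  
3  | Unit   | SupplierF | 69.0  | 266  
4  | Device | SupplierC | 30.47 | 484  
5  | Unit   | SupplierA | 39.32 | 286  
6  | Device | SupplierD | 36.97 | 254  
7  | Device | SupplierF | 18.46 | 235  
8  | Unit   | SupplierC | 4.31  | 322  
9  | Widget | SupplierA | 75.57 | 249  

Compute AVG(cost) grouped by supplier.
SELECT supplier, AVG(cost) as result
FROM products
GROUP BY supplier

Result:
  SupplierA: 57.45
  SupplierC: 17.39
  SupplierD: 36.97
  SupplierE: 19.26
  SupplierF: 43.73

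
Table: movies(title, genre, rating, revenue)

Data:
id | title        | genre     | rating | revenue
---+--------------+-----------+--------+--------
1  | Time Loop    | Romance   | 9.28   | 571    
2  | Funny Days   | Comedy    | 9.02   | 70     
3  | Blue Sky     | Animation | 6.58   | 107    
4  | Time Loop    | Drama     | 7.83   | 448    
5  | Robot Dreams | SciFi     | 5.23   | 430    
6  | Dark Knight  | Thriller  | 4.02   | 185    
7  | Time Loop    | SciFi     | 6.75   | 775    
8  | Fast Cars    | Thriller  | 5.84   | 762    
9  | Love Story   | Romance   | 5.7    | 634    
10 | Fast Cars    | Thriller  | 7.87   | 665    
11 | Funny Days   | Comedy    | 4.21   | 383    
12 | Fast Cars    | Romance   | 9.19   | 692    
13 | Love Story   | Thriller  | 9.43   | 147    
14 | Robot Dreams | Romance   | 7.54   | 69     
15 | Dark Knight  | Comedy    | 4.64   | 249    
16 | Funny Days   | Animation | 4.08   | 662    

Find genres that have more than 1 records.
SELECT genre, COUNT(*) as cnt
FROM movies
GROUP BY genre
HAVING COUNT(*) > 1

Result:
  Animation: 2
  Comedy: 3
  Romance: 4
  SciFi: 2
  Thriller: 4

Note: HAVING filters groups after aggregation, WHERE filters rows before.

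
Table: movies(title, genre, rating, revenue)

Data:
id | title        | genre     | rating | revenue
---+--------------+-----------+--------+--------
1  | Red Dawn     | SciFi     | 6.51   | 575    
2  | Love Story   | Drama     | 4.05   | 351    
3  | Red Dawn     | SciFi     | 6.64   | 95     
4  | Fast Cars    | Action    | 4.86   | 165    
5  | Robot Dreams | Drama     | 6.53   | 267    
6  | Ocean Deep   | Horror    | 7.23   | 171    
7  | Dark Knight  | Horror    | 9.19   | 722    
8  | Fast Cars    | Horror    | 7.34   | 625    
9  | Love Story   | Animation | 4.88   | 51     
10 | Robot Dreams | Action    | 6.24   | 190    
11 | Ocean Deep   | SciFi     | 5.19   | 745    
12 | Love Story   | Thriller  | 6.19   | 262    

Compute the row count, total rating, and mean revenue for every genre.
SELECT genre,
       COUNT(*) as cnt,
       SUM(rating) as total_rating,
       AVG(revenue) as avg_revenue
FROM movies
GROUP BY genre

Result:
  Action: 2 records, 11.10 total rating, 177.50 avg revenue
  Animation: 1 records, 4.88 total rating, 51.00 avg revenue
  Drama: 2 records, 10.58 total rating, 309.00 avg revenue
  Horror: 3 records, 23.76 total rating, 506.00 avg revenue
  SciFi: 3 records, 18.34 total rating, 471.67 avg revenue
  Thriller: 1 records, 6.19 total rating, 262.00 avg revenue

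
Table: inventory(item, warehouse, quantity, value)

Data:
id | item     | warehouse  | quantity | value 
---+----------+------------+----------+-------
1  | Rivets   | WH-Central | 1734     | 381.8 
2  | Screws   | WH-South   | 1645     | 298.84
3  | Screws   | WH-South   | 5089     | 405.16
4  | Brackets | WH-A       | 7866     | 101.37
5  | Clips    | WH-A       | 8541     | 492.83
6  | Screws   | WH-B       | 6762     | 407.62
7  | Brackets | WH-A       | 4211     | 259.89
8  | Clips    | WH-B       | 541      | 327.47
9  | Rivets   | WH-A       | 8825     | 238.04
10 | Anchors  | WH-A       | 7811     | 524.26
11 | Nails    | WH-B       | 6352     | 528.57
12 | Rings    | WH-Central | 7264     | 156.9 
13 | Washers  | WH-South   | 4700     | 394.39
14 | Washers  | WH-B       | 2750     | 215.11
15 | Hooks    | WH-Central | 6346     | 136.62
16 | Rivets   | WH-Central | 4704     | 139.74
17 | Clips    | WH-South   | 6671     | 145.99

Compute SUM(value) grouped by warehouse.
SELECT warehouse, SUM(value) as result
FROM inventory
GROUP BY warehouse

Result:
  WH-A: 1616.39
  WH-B: 1478.77
  WH-Central: 815.06
  WH-South: 1244.38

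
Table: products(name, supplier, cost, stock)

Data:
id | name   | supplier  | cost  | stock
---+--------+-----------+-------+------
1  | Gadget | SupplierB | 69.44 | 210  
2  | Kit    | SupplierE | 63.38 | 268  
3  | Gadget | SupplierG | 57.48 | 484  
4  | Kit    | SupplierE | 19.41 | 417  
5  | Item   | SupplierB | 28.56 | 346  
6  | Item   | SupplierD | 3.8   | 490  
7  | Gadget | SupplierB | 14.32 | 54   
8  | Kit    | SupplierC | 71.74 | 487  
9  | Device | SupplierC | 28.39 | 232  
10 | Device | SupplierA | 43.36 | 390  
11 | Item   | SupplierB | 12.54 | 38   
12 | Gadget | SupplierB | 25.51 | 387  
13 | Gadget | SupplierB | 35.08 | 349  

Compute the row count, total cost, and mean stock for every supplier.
SELECT supplier,
       COUNT(*) as cnt,
       SUM(cost) as total_cost,
       AVG(stock) as avg_stock
FROM products
GROUP BY supplier

Result:
  SupplierA: 1 records, 43.36 total cost, 390.00 avg stock
  SupplierB: 6 records, 185.45 total cost, 230.67 avg stock
  SupplierC: 2 records, 100.13 total cost, 359.50 avg stock
  SupplierD: 1 records, 3.80 total cost, 490.00 avg stock
  SupplierE: 2 records, 82.79 total cost, 342.50 avg stock
  SupplierG: 1 records, 57.48 total cost, 484.00 avg stock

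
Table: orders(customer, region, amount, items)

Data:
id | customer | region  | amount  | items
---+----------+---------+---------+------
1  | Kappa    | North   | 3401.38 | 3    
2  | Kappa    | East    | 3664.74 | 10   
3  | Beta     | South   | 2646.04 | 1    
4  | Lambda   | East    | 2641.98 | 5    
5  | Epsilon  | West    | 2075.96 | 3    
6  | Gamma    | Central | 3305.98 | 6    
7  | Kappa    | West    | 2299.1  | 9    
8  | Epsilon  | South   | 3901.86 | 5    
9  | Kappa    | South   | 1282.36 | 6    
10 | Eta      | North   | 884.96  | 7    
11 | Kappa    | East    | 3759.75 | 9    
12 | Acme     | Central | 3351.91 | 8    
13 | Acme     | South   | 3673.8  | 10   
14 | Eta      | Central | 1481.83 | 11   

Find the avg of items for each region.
SELECT region, AVG(items) as result
FROM orders
GROUP BY region

Result:
  Central: 8.33
  East: 8.00
  North: 5.00
  South: 5.50
  West: 6.00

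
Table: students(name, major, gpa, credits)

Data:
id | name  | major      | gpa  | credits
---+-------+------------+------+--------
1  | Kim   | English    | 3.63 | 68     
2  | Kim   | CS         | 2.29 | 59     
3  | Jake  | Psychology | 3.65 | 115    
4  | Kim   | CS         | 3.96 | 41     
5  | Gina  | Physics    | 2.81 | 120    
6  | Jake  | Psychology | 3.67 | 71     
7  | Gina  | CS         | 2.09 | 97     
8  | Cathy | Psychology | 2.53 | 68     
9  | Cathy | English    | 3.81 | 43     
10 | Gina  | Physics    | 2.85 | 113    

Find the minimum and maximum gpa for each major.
SELECT major, MIN(gpa), MAX(gpa)
FROM students
GROUP BY major

Result:
  CS: min=2.09, max=3.96
  English: min=3.63, max=3.81
  Physics: min=2.81, max=2.85
  Psychology: min=2.53, max=3.67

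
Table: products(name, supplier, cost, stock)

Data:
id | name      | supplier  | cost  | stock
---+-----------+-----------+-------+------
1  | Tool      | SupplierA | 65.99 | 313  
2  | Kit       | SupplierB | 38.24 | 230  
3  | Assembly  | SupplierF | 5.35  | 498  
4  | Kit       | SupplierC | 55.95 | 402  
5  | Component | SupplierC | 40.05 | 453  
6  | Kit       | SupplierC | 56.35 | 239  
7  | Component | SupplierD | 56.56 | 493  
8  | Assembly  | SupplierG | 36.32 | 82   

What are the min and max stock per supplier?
SELECT supplier, MIN(stock), MAX(stock)
FROM products
GROUP BY supplier

Result:
  SupplierA: min=313, max=313
  SupplierB: min=230, max=230
  SupplierC: min=239, max=453
  SupplierD: min=493, max=493
  SupplierF: min=498, max=498
  SupplierG: min=82, max=82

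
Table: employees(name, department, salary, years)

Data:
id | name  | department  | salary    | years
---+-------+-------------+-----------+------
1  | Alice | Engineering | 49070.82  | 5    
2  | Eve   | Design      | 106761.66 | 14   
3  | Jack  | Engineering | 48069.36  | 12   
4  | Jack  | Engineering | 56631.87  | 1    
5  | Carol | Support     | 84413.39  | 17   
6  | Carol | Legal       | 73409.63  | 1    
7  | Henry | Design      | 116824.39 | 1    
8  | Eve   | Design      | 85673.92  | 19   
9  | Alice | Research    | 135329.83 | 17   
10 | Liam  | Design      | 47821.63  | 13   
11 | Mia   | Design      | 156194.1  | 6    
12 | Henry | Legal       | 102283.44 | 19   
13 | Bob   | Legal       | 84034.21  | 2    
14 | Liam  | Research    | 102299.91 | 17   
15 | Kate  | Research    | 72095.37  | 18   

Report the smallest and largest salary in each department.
SELECT department, MIN(salary), MAX(salary)
FROM employees
GROUP BY department

Result:
  Design: min=47821.63, max=156194.10
  Engineering: min=48069.36, max=56631.87
  Legal: min=73409.63, max=102283.44
  Research: min=72095.37, max=135329.83
  Support: min=84413.39, max=84413.39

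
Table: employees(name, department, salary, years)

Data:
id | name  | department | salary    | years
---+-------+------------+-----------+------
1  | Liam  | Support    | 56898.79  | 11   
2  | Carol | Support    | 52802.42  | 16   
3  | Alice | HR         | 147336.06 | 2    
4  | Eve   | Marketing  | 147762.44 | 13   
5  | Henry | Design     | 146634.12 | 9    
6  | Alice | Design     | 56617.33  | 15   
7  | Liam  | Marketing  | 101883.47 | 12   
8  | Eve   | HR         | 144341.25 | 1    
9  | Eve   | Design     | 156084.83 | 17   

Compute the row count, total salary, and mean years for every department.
SELECT department,
       COUNT(*) as cnt,
       SUM(salary) as total_salary,
       AVG(years) as avg_years
FROM employees
GROUP BY department

Result:
  Design: 3 records, 359336.28 total salary, 13.67 avg years
  HR: 2 records, 291677.31 total salary, 1.50 avg years
  Marketing: 2 records, 249645.91 total salary, 12.50 avg years
  Support: 2 records, 109701.21 total salary, 13.50 avg years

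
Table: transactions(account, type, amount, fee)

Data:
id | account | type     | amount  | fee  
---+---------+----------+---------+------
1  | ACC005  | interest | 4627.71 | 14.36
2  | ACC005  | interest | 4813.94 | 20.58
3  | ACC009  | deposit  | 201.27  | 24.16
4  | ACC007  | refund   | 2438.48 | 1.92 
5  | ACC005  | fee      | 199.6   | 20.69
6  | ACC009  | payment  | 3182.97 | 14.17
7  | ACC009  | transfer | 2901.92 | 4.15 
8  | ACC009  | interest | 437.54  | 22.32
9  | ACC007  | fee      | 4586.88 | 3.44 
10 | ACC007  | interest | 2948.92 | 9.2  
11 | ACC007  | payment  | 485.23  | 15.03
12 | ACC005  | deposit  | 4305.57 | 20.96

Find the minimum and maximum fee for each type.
SELECT type, MIN(fee), MAX(fee)
FROM transactions
GROUP BY type

Result:
  deposit: min=20.96, max=24.16
  fee: min=3.44, max=20.69
  interest: min=9.20, max=22.32
  payment: min=14.17, max=15.03
  refund: min=1.92, max=1.92
  transfer: min=4.15, max=4.15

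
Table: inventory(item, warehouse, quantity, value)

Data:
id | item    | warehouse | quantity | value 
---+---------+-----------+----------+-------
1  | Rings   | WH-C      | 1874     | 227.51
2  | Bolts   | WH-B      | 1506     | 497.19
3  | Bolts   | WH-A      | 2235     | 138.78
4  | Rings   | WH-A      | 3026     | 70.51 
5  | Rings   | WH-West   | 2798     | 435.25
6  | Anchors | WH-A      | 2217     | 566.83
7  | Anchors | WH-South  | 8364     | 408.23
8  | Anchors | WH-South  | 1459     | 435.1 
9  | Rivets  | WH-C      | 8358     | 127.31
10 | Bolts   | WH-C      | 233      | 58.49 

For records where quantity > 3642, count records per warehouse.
SELECT warehouse, COUNT(*)
FROM inventory
WHERE quantity > 3642
GROUP BY warehouse

Note: WHERE filters rows before grouping.

Result:
  WH-C: 1
  WH-South: 1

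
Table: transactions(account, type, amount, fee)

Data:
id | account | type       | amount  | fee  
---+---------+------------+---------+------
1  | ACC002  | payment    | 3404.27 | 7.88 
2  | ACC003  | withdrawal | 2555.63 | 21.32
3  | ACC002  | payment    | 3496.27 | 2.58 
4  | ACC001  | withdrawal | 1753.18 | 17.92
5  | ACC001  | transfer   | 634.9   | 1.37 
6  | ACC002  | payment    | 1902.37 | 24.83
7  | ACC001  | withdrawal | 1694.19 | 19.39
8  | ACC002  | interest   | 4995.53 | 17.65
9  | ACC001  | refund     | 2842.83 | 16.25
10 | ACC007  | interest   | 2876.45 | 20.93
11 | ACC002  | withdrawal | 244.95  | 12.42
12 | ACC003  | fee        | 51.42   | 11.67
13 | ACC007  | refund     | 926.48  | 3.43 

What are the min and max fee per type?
SELECT type, MIN(fee), MAX(fee)
FROM transactions
GROUP BY type

Result:
  fee: min=11.67, max=11.67
  interest: min=17.65, max=20.93
  payment: min=2.58, max=24.83
  refund: min=3.43, max=16.25
  transfer: min=1.37, max=1.37
  withdrawal: min=12.42, max=21.32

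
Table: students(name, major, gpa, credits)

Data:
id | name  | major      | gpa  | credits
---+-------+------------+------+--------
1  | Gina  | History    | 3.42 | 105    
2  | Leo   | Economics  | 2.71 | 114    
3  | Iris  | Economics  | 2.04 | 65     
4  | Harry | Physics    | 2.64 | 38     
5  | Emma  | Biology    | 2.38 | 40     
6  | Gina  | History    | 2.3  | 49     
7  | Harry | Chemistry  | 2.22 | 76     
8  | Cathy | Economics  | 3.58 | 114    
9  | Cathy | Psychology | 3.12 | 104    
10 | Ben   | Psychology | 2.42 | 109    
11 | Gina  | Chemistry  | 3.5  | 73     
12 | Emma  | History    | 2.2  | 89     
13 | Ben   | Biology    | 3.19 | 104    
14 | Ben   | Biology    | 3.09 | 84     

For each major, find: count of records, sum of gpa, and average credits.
SELECT major,
       COUNT(*) as cnt,
       SUM(gpa) as total_gpa,
       AVG(credits) as avg_credits
FROM students
GROUP BY major

Result:
  Biology: 3 records, 8.66 total gpa, 76.00 avg credits
  Chemistry: 2 records, 5.72 total gpa, 74.50 avg credits
  Economics: 3 records, 8.33 total gpa, 97.67 avg credits
  History: 3 records, 7.92 total gpa, 81.00 avg credits
  Physics: 1 records, 2.64 total gpa, 38.00 avg credits
  Psychology: 2 records, 5.54 total gpa, 106.50 avg credits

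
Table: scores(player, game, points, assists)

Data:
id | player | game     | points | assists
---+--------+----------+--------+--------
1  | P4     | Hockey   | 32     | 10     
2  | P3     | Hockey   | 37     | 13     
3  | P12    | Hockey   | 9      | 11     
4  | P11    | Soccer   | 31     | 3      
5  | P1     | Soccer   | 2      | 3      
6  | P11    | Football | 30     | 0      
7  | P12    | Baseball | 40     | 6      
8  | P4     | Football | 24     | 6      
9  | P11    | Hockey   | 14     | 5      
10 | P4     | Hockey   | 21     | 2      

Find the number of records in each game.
SELECT game, COUNT(*) as count
FROM scores
GROUP BY game

Result:
  Baseball: 1
  Football: 2
  Hockey: 5
  Soccer: 2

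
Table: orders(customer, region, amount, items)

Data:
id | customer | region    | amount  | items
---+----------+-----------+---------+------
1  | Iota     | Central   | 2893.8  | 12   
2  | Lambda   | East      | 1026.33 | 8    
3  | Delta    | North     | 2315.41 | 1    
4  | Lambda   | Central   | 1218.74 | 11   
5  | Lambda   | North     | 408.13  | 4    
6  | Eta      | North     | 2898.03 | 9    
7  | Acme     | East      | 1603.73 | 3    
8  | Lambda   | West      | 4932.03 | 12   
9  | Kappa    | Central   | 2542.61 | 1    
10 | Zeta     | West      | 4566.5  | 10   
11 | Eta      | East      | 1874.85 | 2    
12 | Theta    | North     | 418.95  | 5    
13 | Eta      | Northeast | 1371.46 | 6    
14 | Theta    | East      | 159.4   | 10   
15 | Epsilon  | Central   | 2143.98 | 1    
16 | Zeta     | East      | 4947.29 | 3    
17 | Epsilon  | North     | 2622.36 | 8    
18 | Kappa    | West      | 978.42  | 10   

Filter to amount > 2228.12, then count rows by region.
SELECT region, COUNT(*)
FROM orders
WHERE amount > 2228.12
GROUP BY region

Note: WHERE filters rows before grouping.

Result:
  Central: 2
  East: 1
  North: 3
  West: 2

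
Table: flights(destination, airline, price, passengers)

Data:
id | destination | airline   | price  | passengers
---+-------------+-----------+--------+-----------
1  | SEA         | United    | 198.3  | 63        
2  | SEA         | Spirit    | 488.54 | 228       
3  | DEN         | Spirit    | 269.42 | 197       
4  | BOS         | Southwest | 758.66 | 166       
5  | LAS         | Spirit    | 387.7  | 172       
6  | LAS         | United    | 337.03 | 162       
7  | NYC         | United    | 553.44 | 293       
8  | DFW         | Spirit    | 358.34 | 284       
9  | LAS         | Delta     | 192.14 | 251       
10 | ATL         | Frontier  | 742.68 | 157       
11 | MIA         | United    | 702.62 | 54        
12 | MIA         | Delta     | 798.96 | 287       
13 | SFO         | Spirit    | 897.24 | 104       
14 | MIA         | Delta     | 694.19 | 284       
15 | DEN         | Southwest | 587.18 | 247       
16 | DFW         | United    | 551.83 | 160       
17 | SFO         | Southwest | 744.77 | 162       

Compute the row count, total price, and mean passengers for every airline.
SELECT airline,
       COUNT(*) as cnt,
       SUM(price) as total_price,
       AVG(passengers) as avg_passengers
FROM flights
GROUP BY airline

Result:
  Delta: 3 records, 1685.29 total price, 274.00 avg passengers
  Frontier: 1 records, 742.68 total price, 157.00 avg passengers
  Southwest: 3 records, 2090.61 total price, 191.67 avg passengers
  Spirit: 5 records, 2401.24 total price, 197.00 avg passengers
  United: 5 records, 2343.22 total price, 146.40 avg passengers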